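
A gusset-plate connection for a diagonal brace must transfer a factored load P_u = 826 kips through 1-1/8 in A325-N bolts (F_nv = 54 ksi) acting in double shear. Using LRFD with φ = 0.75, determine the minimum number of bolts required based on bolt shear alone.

A_b = π·1.125²/4 = 0.994 in².
Per-bolt design strength φR_n = 0.75 × 54 × 0.994 × 2 = 80.52 kips.
n ≥ 826 / 80.52 = 10.26 → use 11 bolts.

11 bolts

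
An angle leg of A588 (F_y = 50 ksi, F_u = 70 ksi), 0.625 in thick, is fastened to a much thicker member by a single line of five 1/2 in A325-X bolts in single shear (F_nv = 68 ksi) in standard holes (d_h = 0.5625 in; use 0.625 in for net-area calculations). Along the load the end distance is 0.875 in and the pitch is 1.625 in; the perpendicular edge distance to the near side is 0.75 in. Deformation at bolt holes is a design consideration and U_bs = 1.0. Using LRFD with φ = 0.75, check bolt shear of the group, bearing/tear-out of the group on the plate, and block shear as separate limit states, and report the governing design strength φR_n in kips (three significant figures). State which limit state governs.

Bolt shear: A_b = π·0.5²/4 = 0.1963 in²; R_n = 68 × 0.1963 × 5 × 1 = 66.76 kips → 0.75 × 66.76 = 50.1 kips.
Bearing: edge l_c = 0.5938, r_n = 31.17 kips; interior l_c = 1.062, r_n = 52.5 kips; R_n = 31.17 + 4·52.5 = 241.2 kips → 181 kips.
Block shear: A_gv = 4.609, A_nv = 2.852, A_nt = 0.2734 in²; R_n = min(0.6F_uA_nv, 0.6F_yA_gv) + U_bs·F_u·A_nt = 138.9 kips → 104 kips.
Bolt shear governs: 50.1 kips.

50.1 kips (bolt shear governs)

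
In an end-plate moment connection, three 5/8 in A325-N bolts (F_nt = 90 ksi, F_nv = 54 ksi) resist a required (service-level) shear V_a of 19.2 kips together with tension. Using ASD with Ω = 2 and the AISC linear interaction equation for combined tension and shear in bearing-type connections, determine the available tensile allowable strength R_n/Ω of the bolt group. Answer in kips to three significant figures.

21.8 kips

A_b = π·0.625²/4 = 0.3068 in²; f_rv = 19.2 / (3 × 0.3068) = 20.86 ksi.
F'_nt = 1.3 F_nt − (Ω F_nt / F_nv) f_rv = 1.3·90 − (2·90/54)·20.86 = 47.46 ksi, capped at F_nt → F'_nt = 47.46 ksi.
R_n = F'_nt · A_b · n = 47.46 × 0.3068 × 3 = 43.69 kips.
Allowable strength R_n/Ω = 43.69 / 2 = 21.8 kips.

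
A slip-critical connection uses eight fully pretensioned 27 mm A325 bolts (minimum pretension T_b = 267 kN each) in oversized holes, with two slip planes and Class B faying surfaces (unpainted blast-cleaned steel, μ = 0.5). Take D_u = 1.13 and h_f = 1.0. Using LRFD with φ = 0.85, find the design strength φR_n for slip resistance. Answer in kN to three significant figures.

2050 kN

R_n = μ · D_u · h_f · T_b · n_s · n_b = 0.5 × 1.13 × 1.0 × 267 × 2 × 8 = 2414 kN.
Design strength φR_n = 0.85 × 2414 = 2050 kN.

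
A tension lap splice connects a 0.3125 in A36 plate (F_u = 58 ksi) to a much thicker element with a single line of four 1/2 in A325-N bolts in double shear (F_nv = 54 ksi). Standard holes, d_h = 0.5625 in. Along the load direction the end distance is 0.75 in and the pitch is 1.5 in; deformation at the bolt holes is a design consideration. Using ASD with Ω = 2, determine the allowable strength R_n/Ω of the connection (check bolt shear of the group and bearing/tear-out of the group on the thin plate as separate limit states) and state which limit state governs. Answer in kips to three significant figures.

35.7 kips (bearing governs)

Bolt shear: A_b = π·0.5²/4 = 0.1963 in²; R_n = 54 × 0.1963 × 4 × 2 = 84.82 kips → 84.82 / 2 = 42.4 kips.
Bearing (1.2 l_c t F_u ≤ 2.4 d t F_u): upper limit = 2.4·0.5·0.3125·58 = 21.75 kips.
  Edge l_c = 0.75 − 0.5625/2 = 0.4688 → r_n = 10.2 kips; interior l_c = 1.5 − 0.5625 = 0.9375 → r_n = 20.39 kips.
  R_n,bearing = 1·10.2 + 3·20.39 = 71.37 kips → 71.37 / 2 = 35.7 kips.
Bearing governs: 35.7 kips.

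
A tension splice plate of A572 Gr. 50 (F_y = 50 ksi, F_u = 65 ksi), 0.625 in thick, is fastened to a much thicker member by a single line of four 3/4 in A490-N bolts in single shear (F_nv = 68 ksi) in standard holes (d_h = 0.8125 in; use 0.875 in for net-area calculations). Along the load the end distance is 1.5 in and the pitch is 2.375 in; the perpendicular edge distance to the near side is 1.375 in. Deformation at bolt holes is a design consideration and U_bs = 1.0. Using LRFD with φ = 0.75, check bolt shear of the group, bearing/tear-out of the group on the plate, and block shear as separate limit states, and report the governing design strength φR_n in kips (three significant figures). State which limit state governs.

90.1 kips (bolt shear governs)

Bolt shear: A_b = π·0.75²/4 = 0.4418 in²; R_n = 68 × 0.4418 × 4 × 1 = 120.2 kips → 0.75 × 120.2 = 90.1 kips.
Bearing: edge l_c = 1.094, r_n = 53.32 kips; interior l_c = 1.562, r_n = 73.12 kips; R_n = 53.32 + 3·73.12 = 272.7 kips → 205 kips.
Block shear: A_gv = 5.391, A_nv = 3.477, A_nt = 0.5859 in²; R_n = min(0.6F_uA_nv, 0.6F_yA_gv) + U_bs·F_u·A_nt = 173.7 kips → 130 kips.
Bolt shear governs: 90.1 kips.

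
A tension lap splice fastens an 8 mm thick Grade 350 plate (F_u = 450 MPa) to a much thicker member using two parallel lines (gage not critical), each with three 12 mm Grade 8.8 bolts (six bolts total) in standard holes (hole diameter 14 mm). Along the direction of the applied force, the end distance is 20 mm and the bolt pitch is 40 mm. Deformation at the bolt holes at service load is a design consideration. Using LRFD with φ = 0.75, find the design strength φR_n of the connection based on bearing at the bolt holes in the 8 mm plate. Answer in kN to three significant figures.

Per bolt r_n = 1.2 l_c t F_u ≤ 2.4 d t F_u; upper limit = 2.4 × 12 × 8 × 450 / 1000 = 103.7 kN.
Edge bolt: l_c = 20 − 14/2 = 13 mm → 1.2 × 13 × 8 × 450 / 1000 = 56.16 → r_n = 56.16 kN.
Interior bolts: l_c = 40 − 14 = 26 mm → 1.2 × 26 × 8 × 450 / 1000 = 112.3 → r_n = 103.7 kN.
R_n = 2 × 56.16 + 4 × 103.7 = 527 kN.
Design strength φR_n = 0.75 × 527 = 395 kN.

395 kN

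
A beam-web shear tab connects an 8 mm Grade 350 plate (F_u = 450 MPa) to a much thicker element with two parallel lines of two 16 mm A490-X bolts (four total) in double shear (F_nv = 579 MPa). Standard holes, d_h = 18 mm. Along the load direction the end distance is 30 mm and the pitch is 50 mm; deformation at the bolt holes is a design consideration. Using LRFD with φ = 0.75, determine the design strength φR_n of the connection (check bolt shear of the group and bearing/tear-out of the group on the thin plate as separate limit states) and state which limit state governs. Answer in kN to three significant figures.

343 kN (bearing governs)

Bolt shear: A_b = π·16²/4 = 201.1 mm²; R_n = 579 × 201.1 × 4 × 2 / 1000 = 931.3 kN → 0.75 × 931.3 = 698 kN.
Bearing (1.2 l_c t F_u ≤ 2.4 d t F_u): upper limit = 2.4·16·8·450 / 1000 = 138.2 kN.
  Edge l_c = 30 − 18/2 = 21 → r_n = 90.72 kN; interior l_c = 50 − 18 = 32 → r_n = 138.2 kN.
  R_n,bearing = 2·90.72 + 2·138.2 = 457.9 kN → 0.75 × 457.9 = 343 kN.
Bearing governs: 343 kN.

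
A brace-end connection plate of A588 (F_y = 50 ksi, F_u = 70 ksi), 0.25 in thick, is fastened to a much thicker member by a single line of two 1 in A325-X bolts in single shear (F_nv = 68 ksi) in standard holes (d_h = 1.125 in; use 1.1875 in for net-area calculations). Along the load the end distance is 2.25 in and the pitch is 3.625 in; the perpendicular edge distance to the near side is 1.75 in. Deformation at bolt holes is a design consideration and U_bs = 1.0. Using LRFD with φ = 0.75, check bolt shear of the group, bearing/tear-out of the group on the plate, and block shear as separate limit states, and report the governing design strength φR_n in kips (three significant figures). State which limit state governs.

Bolt shear: A_b = π·1²/4 = 0.7854 in²; R_n = 68 × 0.7854 × 2 × 1 = 106.8 kips → 0.75 × 106.8 = 80.1 kips.
Bearing: edge l_c = 1.688, r_n = 35.44 kips; interior l_c = 2.5, r_n = 42 kips; R_n = 35.44 + 1·42 = 77.44 kips → 58.1 kips.
Block shear: A_gv = 1.469, A_nv = 1.023, A_nt = 0.2891 in²; R_n = min(0.6F_uA_nv, 0.6F_yA_gv) + U_bs·F_u·A_nt = 63.22 kips → 47.4 kips.
Block shear governs: 47.4 kips.

47.4 kips (block shear governs)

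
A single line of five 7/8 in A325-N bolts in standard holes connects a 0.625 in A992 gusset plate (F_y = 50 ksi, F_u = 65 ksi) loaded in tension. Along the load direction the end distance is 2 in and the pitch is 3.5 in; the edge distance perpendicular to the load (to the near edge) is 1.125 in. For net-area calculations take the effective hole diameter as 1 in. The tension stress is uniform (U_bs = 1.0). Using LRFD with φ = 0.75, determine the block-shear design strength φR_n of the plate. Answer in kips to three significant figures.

Shear plane L_v = 2 + 4·3.5 = 16 in; A_gv = 16 × 0.625 = 10 in².
A_nv = (16 − 4.5·1) × 0.625 = 7.188 in².
A_nt = (1.125 − 0.5·1) × 0.625 = 0.3906 in².
0.6 F_u A_nv = 280.3 kips; 0.6 F_y A_gv = 300 kips → shear rupture governs the shear term.
R_n = 280.3 + 1.0 × 65 × 0.3906 = 305.7 kips.
Design strength φR_n = 0.75 × 305.7 = 229 kips.

229 kips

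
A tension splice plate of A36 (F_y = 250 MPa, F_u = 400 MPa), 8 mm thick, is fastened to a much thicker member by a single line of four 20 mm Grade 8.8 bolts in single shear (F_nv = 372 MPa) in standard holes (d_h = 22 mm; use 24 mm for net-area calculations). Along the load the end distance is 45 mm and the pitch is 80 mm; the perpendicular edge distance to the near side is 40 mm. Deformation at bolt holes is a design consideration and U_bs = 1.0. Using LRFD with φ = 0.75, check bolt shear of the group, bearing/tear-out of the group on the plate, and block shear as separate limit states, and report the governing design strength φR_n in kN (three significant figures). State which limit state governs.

Bolt shear: A_b = π·20²/4 = 314.2 mm²; R_n = 372 × 314.2 × 4 × 1 / 1000 = 467.5 kN → 0.75 × 467.5 = 351 kN.
Bearing: edge l_c = 34, r_n = 130.6 kN; interior l_c = 58, r_n = 153.6 kN; R_n = 130.6 + 3·153.6 = 591.4 kN → 444 kN.
Block shear: A_gv = 2280, A_nv = 1608, A_nt = 224 mm²; R_n = min(0.6F_uA_nv, 0.6F_yA_gv) + U_bs·F_u·A_nt = 431.6 kN → 324 kN.
Block shear governs: 324 kN.

324 kN (block shear governs)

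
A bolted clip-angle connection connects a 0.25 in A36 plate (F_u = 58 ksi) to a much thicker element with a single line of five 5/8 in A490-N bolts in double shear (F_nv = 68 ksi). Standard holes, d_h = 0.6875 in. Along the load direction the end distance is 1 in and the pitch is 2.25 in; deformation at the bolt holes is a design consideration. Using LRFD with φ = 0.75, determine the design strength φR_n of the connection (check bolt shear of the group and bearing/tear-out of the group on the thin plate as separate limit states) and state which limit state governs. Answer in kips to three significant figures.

73.8 kips (bearing governs)

Bolt shear: A_b = π·0.625²/4 = 0.3068 in²; R_n = 68 × 0.3068 × 5 × 2 = 208.6 kips → 0.75 × 208.6 = 156 kips.
Bearing (1.2 l_c t F_u ≤ 2.4 d t F_u): upper limit = 2.4·0.625·0.25·58 = 21.75 kips.
  Edge l_c = 1 − 0.6875/2 = 0.6562 → r_n = 11.42 kips; interior l_c = 2.25 − 0.6875 = 1.562 → r_n = 21.75 kips.
  R_n,bearing = 1·11.42 + 4·21.75 = 98.42 kips → 0.75 × 98.42 = 73.8 kips.
Bearing governs: 73.8 kips.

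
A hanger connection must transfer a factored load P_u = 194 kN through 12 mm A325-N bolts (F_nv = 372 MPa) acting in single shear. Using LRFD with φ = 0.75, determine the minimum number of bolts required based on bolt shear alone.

A_b = π·12²/4 = 113.1 mm².
Per-bolt design strength φR_n = 0.75 × 372 × 113.1 × 1 / 1000 = 31.55 kN.
n ≥ 194 / 31.55 = 6.148 → use 7 bolts.

7 bolts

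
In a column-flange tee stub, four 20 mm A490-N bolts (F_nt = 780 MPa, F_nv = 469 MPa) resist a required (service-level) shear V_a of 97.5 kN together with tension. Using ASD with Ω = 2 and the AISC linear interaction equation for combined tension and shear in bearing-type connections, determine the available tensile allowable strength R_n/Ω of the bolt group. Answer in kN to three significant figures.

A_b = π·20²/4 = 314.2 mm²; f_rv = 97.5 × 1000 / (4 × 314.2) = 77.59 MPa.
F'_nt = 1.3 F_nt − (Ω F_nt / F_nv) f_rv = 1.3·780 − (2·780/469)·77.59 = 755.9 MPa, capped at F_nt → F'_nt = 755.9 MPa.
R_n = F'_nt · A_b · n = 755.9 × 314.2 × 4 / 1000 = 949.9 kN.
Allowable strength R_n/Ω = 949.9 / 2 = 475 kN.

475 kN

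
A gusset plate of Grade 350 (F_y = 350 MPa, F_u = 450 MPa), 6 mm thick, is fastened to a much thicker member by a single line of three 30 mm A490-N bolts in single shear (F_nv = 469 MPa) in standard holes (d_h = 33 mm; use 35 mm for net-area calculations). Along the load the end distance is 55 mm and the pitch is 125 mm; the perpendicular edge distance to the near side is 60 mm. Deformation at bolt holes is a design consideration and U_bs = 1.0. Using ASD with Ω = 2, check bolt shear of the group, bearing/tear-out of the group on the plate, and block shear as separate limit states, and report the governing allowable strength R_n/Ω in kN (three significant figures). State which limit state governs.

234 kN (block shear governs)

Bolt shear: A_b = π·30²/4 = 706.9 mm²; R_n = 469 × 706.9 × 3 × 1 / 1000 = 994.5 kN → 994.5 / 2 = 497 kN.
Bearing: edge l_c = 38.5, r_n = 124.7 kN; interior l_c = 92, r_n = 194.4 kN; R_n = 124.7 + 2·194.4 = 513.5 kN → 257 kN.
Block shear: A_gv = 1830, A_nv = 1305, A_nt = 255 mm²; R_n = min(0.6F_uA_nv, 0.6F_yA_gv) + U_bs·F_u·A_nt = 467.1 kN → 234 kN.
Block shear governs: 234 kN.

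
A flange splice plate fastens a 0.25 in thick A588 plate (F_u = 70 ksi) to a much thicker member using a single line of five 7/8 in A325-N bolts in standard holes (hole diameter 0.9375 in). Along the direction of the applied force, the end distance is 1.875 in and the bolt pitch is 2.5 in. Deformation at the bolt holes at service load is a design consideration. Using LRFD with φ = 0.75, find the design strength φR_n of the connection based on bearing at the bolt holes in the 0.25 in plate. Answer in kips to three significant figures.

Per bolt r_n = 1.2 l_c t F_u ≤ 2.4 d t F_u; upper limit = 2.4 × 0.875 × 0.25 × 70 = 36.75 kips.
Edge bolt: l_c = 1.875 − 0.9375/2 = 1.406 in → 1.2 × 1.406 × 0.25 × 70 = 29.53 → r_n = 29.53 kips.
Interior bolts: l_c = 2.5 − 0.9375 = 1.562 in → 1.2 × 1.562 × 0.25 × 70 = 32.81 → r_n = 32.81 kips.
R_n = 1 × 29.53 + 4 × 32.81 = 160.8 kips.
Design strength φR_n = 0.75 × 160.8 = 121 kips.

121 kips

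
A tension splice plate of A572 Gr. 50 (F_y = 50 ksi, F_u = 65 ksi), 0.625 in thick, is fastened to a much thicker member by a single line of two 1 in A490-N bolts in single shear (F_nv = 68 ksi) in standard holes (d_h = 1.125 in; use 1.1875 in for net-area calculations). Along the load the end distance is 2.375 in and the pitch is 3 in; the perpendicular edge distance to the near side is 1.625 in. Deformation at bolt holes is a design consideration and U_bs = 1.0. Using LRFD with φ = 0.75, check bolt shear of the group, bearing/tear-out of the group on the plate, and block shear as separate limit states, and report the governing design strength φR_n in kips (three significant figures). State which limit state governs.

Bolt shear: A_b = π·1²/4 = 0.7854 in²; R_n = 68 × 0.7854 × 2 × 1 = 106.8 kips → 0.75 × 106.8 = 80.1 kips.
Bearing: edge l_c = 1.812, r_n = 88.36 kips; interior l_c = 1.875, r_n = 91.41 kips; R_n = 88.36 + 1·91.41 = 179.8 kips → 135 kips.
Block shear: A_gv = 3.359, A_nv = 2.246, A_nt = 0.6445 in²; R_n = min(0.6F_uA_nv, 0.6F_yA_gv) + U_bs·F_u·A_nt = 129.5 kips → 97.1 kips.
Bolt shear governs: 80.1 kips.

80.1 kips (bolt shear governs)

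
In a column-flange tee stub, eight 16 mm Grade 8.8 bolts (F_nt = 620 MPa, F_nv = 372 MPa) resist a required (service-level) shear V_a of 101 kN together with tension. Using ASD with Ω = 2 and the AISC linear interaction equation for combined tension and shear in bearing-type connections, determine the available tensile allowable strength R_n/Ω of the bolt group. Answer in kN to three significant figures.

A_b = π·16²/4 = 201.1 mm²; f_rv = 101 × 1000 / (8 × 201.1) = 62.79 MPa.
F'_nt = 1.3 F_nt − (Ω F_nt / F_nv) f_rv = 1.3·620 − (2·620/372)·62.79 = 596.7 MPa, capped at F_nt → F'_nt = 596.7 MPa.
R_n = F'_nt · A_b · n = 596.7 × 201.1 × 8 / 1000 = 959.8 kN.
Allowable strength R_n/Ω = 959.8 / 2 = 480 kN.

480 kN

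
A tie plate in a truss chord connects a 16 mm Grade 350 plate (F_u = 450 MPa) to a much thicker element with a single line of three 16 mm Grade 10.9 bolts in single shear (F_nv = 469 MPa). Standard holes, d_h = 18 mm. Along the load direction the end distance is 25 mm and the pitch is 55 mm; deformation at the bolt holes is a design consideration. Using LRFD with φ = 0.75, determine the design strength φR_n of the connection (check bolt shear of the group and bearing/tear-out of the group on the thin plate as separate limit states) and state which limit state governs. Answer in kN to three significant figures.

212 kN (bolt shear governs)

Bolt shear: A_b = π·16²/4 = 201.1 mm²; R_n = 469 × 201.1 × 3 × 1 / 1000 = 282.9 kN → 0.75 × 282.9 = 212 kN.
Bearing (1.2 l_c t F_u ≤ 2.4 d t F_u): upper limit = 2.4·16·16·450 / 1000 = 276.5 kN.
  Edge l_c = 25 − 18/2 = 16 → r_n = 138.2 kN; interior l_c = 55 − 18 = 37 → r_n = 276.5 kN.
  R_n,bearing = 1·138.2 + 2·276.5 = 691.2 kN → 0.75 × 691.2 = 518 kN.
Bolt shear governs: 212 kN.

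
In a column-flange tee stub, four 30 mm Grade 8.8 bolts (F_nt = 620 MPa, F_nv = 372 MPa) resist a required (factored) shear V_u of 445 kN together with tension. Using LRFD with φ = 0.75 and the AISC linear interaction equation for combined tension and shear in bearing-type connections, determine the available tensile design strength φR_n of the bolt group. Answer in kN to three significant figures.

968 kN

A_b = π·30²/4 = 706.9 mm²; f_rv = 445 × 1000 / (4 × 706.9) = 157.4 MPa.
F'_nt = 1.3 F_nt − (F_nt / φF_nv) f_rv = 1.3·620 − (620/(0.75·372))·157.4 = 456.3 MPa, capped at F_nt → F'_nt = 456.3 MPa.
R_n = F'_nt · A_b · n = 456.3 × 706.9 × 4 / 1000 = 1290 kN.
Design strength φR_n = 0.75 × 1290 = 968 kN.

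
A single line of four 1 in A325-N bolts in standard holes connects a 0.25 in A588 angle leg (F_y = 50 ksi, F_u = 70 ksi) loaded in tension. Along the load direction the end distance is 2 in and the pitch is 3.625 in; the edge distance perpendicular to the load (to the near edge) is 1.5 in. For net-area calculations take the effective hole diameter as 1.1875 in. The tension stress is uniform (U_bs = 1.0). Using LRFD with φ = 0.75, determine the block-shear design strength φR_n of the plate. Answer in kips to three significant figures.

Shear plane L_v = 2 + 3·3.625 = 12.88 in; A_gv = 12.88 × 0.25 = 3.219 in².
A_nv = (12.88 − 3.5·1.1875) × 0.25 = 2.18 in².
A_nt = (1.5 − 0.5·1.1875) × 0.25 = 0.2266 in².
0.6 F_u A_nv = 91.55 kips; 0.6 F_y A_gv = 96.56 kips → shear rupture governs the shear term.
R_n = 91.55 + 1.0 × 70 × 0.2266 = 107.4 kips.
Design strength φR_n = 0.75 × 107.4 = 80.6 kips.

80.6 kips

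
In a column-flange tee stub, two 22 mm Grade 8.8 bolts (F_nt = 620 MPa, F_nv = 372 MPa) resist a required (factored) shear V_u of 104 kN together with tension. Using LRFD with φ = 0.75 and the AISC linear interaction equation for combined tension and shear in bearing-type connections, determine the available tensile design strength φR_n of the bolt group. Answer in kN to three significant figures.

A_b = π·22²/4 = 380.1 mm²; f_rv = 104 × 1000 / (2 × 380.1) = 136.8 MPa.
F'_nt = 1.3 F_nt − (F_nt / φF_nv) f_rv = 1.3·620 − (620/(0.75·372))·136.8 = 502 MPa, capped at F_nt → F'_nt = 502 MPa.
R_n = F'_nt · A_b · n = 502 × 380.1 × 2 / 1000 = 381.7 kN.
Design strength φR_n = 0.75 × 381.7 = 286 kN.

286 kN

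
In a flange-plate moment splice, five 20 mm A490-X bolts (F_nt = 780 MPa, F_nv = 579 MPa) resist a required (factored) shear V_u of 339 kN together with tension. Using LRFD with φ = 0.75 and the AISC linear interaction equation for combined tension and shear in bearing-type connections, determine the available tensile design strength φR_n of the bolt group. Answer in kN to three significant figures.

A_b = π·20²/4 = 314.2 mm²; f_rv = 339 × 1000 / (5 × 314.2) = 215.8 MPa.
F'_nt = 1.3 F_nt − (F_nt / φF_nv) f_rv = 1.3·780 − (780/(0.75·579))·215.8 = 626.4 MPa, capped at F_nt → F'_nt = 626.4 MPa.
R_n = F'_nt · A_b · n = 626.4 × 314.2 × 5 / 1000 = 983.9 kN.
Design strength φR_n = 0.75 × 983.9 = 738 kN.

738 kN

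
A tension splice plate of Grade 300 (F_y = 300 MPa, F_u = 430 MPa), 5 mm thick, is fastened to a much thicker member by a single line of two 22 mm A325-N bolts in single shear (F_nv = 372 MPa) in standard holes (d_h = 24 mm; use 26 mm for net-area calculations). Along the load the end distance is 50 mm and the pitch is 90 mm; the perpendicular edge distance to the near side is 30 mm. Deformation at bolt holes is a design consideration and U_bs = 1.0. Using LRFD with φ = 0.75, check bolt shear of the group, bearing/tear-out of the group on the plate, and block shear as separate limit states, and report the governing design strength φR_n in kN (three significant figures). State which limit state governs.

Bolt shear: A_b = π·22²/4 = 380.1 mm²; R_n = 372 × 380.1 × 2 × 1 / 1000 = 282.8 kN → 0.75 × 282.8 = 212 kN.
Bearing: edge l_c = 38, r_n = 98.04 kN; interior l_c = 66, r_n = 113.5 kN; R_n = 98.04 + 1·113.5 = 211.6 kN → 159 kN.
Block shear: A_gv = 700, A_nv = 505, A_nt = 85 mm²; R_n = min(0.6F_uA_nv, 0.6F_yA_gv) + U_bs·F_u·A_nt = 162.6 kN → 122 kN.
Block shear governs: 122 kN.

122 kN (block shear governs)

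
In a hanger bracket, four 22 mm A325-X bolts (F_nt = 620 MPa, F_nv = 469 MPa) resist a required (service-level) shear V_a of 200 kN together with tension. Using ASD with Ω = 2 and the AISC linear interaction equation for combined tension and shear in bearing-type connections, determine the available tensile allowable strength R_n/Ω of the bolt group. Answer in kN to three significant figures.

348 kN

A_b = π·22²/4 = 380.1 mm²; f_rv = 200 × 1000 / (4 × 380.1) = 131.5 MPa.
F'_nt = 1.3 F_nt − (Ω F_nt / F_nv) f_rv = 1.3·620 − (2·620/469)·131.5 = 458.2 MPa, capped at F_nt → F'_nt = 458.2 MPa.
R_n = F'_nt · A_b · n = 458.2 × 380.1 × 4 / 1000 = 696.8 kN.
Allowable strength R_n/Ω = 696.8 / 2 = 348 kN.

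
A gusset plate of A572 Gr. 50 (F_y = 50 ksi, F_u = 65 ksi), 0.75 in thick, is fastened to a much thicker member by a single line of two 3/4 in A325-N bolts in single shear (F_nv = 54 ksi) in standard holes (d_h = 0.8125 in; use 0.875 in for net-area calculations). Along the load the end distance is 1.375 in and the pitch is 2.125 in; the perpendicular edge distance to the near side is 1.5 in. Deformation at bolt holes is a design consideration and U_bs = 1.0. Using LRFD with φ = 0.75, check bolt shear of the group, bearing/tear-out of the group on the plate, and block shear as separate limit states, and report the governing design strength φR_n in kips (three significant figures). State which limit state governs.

Bolt shear: A_b = π·0.75²/4 = 0.4418 in²; R_n = 54 × 0.4418 × 2 × 1 = 47.71 kips → 0.75 × 47.71 = 35.8 kips.
Bearing: edge l_c = 0.9688, r_n = 56.67 kips; interior l_c = 1.312, r_n = 76.78 kips; R_n = 56.67 + 1·76.78 = 133.5 kips → 100 kips.
Block shear: A_gv = 2.625, A_nv = 1.641, A_nt = 0.7969 in²; R_n = min(0.6F_uA_nv, 0.6F_yA_gv) + U_bs·F_u·A_nt = 115.8 kips → 86.8 kips.
Bolt shear governs: 35.8 kips.

35.8 kips (bolt shear governs)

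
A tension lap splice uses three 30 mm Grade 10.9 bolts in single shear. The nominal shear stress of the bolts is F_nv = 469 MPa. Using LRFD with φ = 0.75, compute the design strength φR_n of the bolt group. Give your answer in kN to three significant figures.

746 kN

A_b = π × 30² / 4 = 706.9 mm².
R_n = F_nv · A_b · n · n_s = 469 × 706.9 × 3 × 1 / 1000 = 994.5 kN.
Design strength φR_n = 0.75 × 994.5 = 746 kN.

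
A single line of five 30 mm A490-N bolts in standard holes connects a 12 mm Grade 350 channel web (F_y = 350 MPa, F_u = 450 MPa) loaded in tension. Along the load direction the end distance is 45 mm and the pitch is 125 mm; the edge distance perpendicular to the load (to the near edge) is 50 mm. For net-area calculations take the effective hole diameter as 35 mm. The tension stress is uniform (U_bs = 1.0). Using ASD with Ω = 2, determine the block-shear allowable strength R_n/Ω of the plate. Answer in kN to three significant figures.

716 kN

Shear plane L_v = 45 + 4·125 = 545 mm; A_gv = 545 × 12 = 6540 mm².
A_nv = (545 − 4.5·35) × 12 = 4650 mm².
A_nt = (50 − 0.5·35) × 12 = 390 mm².
0.6 F_u A_nv = 1256 kN; 0.6 F_y A_gv = 1373 kN → shear rupture governs the shear term.
R_n = 1256 + 1.0 × 450 × 390 / 1000 = 1431 kN.
Allowable strength R_n/Ω = 1431 / 2 = 716 kN.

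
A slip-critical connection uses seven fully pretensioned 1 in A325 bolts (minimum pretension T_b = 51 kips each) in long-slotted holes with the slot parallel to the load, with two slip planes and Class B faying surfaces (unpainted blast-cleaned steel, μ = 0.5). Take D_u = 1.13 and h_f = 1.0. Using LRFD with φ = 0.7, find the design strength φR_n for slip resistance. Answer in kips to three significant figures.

R_n = μ · D_u · h_f · T_b · n_s · n_b = 0.5 × 1.13 × 1.0 × 51 × 2 × 7 = 403.4 kips.
Design strength φR_n = 0.7 × 403.4 = 282 kips.

282 kips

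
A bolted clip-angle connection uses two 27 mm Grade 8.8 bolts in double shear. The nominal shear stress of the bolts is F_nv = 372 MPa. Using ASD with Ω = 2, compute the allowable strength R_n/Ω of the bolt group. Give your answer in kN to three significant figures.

426 kN

A_b = π × 27² / 4 = 572.6 mm².
R_n = F_nv · A_b · n · n_s = 372 × 572.6 × 2 × 2 / 1000 = 852 kN.
Allowable strength R_n/Ω = 852 / 2 = 426 kN.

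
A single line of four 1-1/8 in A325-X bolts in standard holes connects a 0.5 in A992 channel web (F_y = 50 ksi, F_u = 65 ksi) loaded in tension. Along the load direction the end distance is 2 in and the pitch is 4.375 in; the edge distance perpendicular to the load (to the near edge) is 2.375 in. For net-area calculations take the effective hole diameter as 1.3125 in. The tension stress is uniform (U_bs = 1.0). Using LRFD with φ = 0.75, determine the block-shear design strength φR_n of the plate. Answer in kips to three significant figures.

196 kips

Shear plane L_v = 2 + 3·4.375 = 15.12 in; A_gv = 15.12 × 0.5 = 7.562 in².
A_nv = (15.12 − 3.5·1.3125) × 0.5 = 5.266 in².
A_nt = (2.375 − 0.5·1.3125) × 0.5 = 0.8594 in².
0.6 F_u A_nv = 205.4 kips; 0.6 F_y A_gv = 226.9 kips → shear rupture governs the shear term.
R_n = 205.4 + 1.0 × 65 × 0.8594 = 261.2 kips.
Design strength φR_n = 0.75 × 261.2 = 196 kips.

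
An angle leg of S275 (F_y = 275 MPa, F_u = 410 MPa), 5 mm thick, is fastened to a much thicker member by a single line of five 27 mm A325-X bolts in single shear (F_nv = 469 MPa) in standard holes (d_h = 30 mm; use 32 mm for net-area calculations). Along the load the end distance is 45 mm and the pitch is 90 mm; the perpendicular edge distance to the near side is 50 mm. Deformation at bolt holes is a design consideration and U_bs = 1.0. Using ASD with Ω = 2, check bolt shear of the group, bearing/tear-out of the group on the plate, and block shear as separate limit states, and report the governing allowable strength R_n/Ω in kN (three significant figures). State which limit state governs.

195 kN (block shear governs)

Bolt shear: A_b = π·27²/4 = 572.6 mm²; R_n = 469 × 572.6 × 5 × 1 / 1000 = 1343 kN → 1343 / 2 = 671 kN.
Bearing: edge l_c = 30, r_n = 73.8 kN; interior l_c = 60, r_n = 132.8 kN; R_n = 73.8 + 4·132.8 = 605.2 kN → 303 kN.
Block shear: A_gv = 2025, A_nv = 1305, A_nt = 170 mm²; R_n = min(0.6F_uA_nv, 0.6F_yA_gv) + U_bs·F_u·A_nt = 390.7 kN → 195 kN.
Block shear governs: 195 kN.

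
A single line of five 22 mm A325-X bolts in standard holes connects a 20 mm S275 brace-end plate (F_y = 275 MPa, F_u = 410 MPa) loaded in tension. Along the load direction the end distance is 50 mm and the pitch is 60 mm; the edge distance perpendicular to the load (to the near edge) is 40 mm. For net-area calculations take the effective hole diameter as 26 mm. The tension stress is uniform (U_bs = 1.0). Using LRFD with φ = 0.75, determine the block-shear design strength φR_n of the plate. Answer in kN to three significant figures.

804 kN

Shear plane L_v = 50 + 4·60 = 290 mm; A_gv = 290 × 20 = 5800 mm².
A_nv = (290 − 4.5·26) × 20 = 3460 mm².
A_nt = (40 − 0.5·26) × 20 = 540 mm².
0.6 F_u A_nv = 851.2 kN; 0.6 F_y A_gv = 957 kN → shear rupture governs the shear term.
R_n = 851.2 + 1.0 × 410 × 540 / 1000 = 1073 kN.
Design strength φR_n = 0.75 × 1073 = 804 kN.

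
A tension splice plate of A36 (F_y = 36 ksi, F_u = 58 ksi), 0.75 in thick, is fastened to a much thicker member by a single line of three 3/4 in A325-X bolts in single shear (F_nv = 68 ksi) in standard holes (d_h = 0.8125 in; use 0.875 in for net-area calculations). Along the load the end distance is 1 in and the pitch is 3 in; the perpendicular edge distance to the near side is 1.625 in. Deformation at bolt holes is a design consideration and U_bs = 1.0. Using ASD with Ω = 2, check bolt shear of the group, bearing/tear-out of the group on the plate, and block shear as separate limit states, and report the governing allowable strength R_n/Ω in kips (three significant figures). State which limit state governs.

Bolt shear: A_b = π·0.75²/4 = 0.4418 in²; R_n = 68 × 0.4418 × 3 × 1 = 90.12 kips → 90.12 / 2 = 45.1 kips.
Bearing: edge l_c = 0.5938, r_n = 30.99 kips; interior l_c = 2.188, r_n = 78.3 kips; R_n = 30.99 + 2·78.3 = 187.6 kips → 93.8 kips.
Block shear: A_gv = 5.25, A_nv = 3.609, A_nt = 0.8906 in²; R_n = min(0.6F_uA_nv, 0.6F_yA_gv) + U_bs·F_u·A_nt = 165.1 kips → 82.5 kips.
Bolt shear governs: 45.1 kips.

45.1 kips (bolt shear governs)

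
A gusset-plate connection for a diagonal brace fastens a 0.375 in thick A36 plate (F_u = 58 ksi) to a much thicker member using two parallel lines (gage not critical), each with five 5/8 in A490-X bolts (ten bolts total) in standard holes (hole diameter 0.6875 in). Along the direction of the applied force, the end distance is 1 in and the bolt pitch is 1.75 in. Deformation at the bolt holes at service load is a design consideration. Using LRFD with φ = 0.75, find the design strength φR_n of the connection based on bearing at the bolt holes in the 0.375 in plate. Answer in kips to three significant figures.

192 kips

Per bolt r_n = 1.2 l_c t F_u ≤ 2.4 d t F_u; upper limit = 2.4 × 0.625 × 0.375 × 58 = 32.62 kips.
Edge bolt: l_c = 1 − 0.6875/2 = 0.6562 in → 1.2 × 0.6562 × 0.375 × 58 = 17.13 → r_n = 17.13 kips.
Interior bolts: l_c = 1.75 − 0.6875 = 1.062 in → 1.2 × 1.062 × 0.375 × 58 = 27.73 → r_n = 27.73 kips.
R_n = 2 × 17.13 + 8 × 27.73 = 256.1 kips.
Design strength φR_n = 0.75 × 256.1 = 192 kips.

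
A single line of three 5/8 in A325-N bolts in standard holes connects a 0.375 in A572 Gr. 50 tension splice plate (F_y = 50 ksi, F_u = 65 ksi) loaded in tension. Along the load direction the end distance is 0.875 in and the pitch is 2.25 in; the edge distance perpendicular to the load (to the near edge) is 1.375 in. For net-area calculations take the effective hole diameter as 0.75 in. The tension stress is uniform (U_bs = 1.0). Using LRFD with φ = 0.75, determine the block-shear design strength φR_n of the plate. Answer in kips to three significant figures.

Shear plane L_v = 0.875 + 2·2.25 = 5.375 in; A_gv = 5.375 × 0.375 = 2.016 in².
A_nv = (5.375 − 2.5·0.75) × 0.375 = 1.312 in².
A_nt = (1.375 − 0.5·0.75) × 0.375 = 0.375 in².
0.6 F_u A_nv = 51.19 kips; 0.6 F_y A_gv = 60.47 kips → shear rupture governs the shear term.
R_n = 51.19 + 1.0 × 65 × 0.375 = 75.56 kips.
Design strength φR_n = 0.75 × 75.56 = 56.7 kips.

56.7 kips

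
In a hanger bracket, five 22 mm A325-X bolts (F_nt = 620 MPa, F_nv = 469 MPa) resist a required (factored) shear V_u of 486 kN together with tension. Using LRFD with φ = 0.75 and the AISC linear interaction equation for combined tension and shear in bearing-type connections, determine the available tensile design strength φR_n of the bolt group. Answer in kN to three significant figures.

A_b = π·22²/4 = 380.1 mm²; f_rv = 486 × 1000 / (5 × 380.1) = 255.7 MPa.
F'_nt = 1.3 F_nt − (F_nt / φF_nv) f_rv = 1.3·620 − (620/(0.75·469))·255.7 = 355.3 MPa, capped at F_nt → F'_nt = 355.3 MPa.
R_n = F'_nt · A_b · n = 355.3 × 380.1 × 5 / 1000 = 675.3 kN.
Design strength φR_n = 0.75 × 675.3 = 506 kN.

506 kN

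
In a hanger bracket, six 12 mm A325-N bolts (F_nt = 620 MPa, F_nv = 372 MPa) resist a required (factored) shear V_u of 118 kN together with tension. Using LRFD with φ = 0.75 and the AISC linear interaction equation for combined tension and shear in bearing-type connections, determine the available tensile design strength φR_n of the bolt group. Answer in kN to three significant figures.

214 kN

A_b = π·12²/4 = 113.1 mm²; f_rv = 118 × 1000 / (6 × 113.1) = 173.9 MPa.
F'_nt = 1.3 F_nt − (F_nt / φF_nv) f_rv = 1.3·620 − (620/(0.75·372))·173.9 = 419.6 MPa, capped at F_nt → F'_nt = 419.6 MPa.
R_n = F'_nt · A_b · n = 419.6 × 113.1 × 6 / 1000 = 284.7 kN.
Design strength φR_n = 0.75 × 284.7 = 214 kN.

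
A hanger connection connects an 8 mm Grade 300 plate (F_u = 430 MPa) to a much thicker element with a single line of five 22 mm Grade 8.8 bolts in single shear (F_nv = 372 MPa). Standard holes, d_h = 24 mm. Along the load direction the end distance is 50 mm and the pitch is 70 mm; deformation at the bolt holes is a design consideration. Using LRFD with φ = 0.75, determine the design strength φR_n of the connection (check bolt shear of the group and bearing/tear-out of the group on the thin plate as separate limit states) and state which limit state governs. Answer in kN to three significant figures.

530 kN (bolt shear governs)

Bolt shear: A_b = π·22²/4 = 380.1 mm²; R_n = 372 × 380.1 × 5 × 1 / 1000 = 707 kN → 0.75 × 707 = 530 kN.
Bearing (1.2 l_c t F_u ≤ 2.4 d t F_u): upper limit = 2.4·22·8·430 / 1000 = 181.6 kN.
  Edge l_c = 50 − 24/2 = 38 → r_n = 156.9 kN; interior l_c = 70 − 24 = 46 → r_n = 181.6 kN.
  R_n,bearing = 1·156.9 + 4·181.6 = 883.4 kN → 0.75 × 883.4 = 663 kN.
Bolt shear governs: 530 kN.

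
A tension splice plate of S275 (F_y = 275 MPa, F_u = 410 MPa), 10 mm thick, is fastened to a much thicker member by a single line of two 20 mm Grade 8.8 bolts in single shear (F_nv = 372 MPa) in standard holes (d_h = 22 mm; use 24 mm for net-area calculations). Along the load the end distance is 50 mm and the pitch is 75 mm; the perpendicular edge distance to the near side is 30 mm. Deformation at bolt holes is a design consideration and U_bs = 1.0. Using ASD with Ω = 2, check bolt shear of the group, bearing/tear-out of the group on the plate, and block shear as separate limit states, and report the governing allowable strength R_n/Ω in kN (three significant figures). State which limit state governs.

Bolt shear: A_b = π·20²/4 = 314.2 mm²; R_n = 372 × 314.2 × 2 × 1 / 1000 = 233.7 kN → 233.7 / 2 = 117 kN.
Bearing: edge l_c = 39, r_n = 191.9 kN; interior l_c = 53, r_n = 196.8 kN; R_n = 191.9 + 1·196.8 = 388.7 kN → 194 kN.
Block shear: A_gv = 1250, A_nv = 890, A_nt = 180 mm²; R_n = min(0.6F_uA_nv, 0.6F_yA_gv) + U_bs·F_u·A_nt = 280.1 kN → 140 kN.
Bolt shear governs: 117 kN.

117 kN (bolt shear governs)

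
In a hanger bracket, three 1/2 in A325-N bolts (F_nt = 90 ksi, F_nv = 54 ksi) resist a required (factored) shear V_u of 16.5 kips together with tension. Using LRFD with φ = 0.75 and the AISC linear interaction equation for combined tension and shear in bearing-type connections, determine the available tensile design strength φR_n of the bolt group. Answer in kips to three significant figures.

A_b = π·0.5²/4 = 0.1963 in²; f_rv = 16.5 / (3 × 0.1963) = 28.01 ksi.
F'_nt = 1.3 F_nt − (F_nt / φF_nv) f_rv = 1.3·90 − (90/(0.75·54))·28.01 = 54.75 ksi, capped at F_nt → F'_nt = 54.75 ksi.
R_n = F'_nt · A_b · n = 54.75 × 0.1963 × 3 = 32.25 kips.
Design strength φR_n = 0.75 × 32.25 = 24.2 kips.

24.2 kips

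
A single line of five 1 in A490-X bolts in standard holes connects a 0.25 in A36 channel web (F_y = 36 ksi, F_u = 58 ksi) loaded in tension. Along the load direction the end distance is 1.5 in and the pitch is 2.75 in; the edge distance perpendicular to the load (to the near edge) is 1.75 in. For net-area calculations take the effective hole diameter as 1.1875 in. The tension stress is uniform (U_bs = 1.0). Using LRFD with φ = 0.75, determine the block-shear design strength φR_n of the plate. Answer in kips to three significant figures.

59.3 kips

Shear plane L_v = 1.5 + 4·2.75 = 12.5 in; A_gv = 12.5 × 0.25 = 3.125 in².
A_nv = (12.5 − 4.5·1.1875) × 0.25 = 1.789 in².
A_nt = (1.75 − 0.5·1.1875) × 0.25 = 0.2891 in².
0.6 F_u A_nv = 62.26 kips; 0.6 F_y A_gv = 67.5 kips → shear rupture governs the shear term.
R_n = 62.26 + 1.0 × 58 × 0.2891 = 79.02 kips.
Design strength φR_n = 0.75 × 79.02 = 59.3 kips.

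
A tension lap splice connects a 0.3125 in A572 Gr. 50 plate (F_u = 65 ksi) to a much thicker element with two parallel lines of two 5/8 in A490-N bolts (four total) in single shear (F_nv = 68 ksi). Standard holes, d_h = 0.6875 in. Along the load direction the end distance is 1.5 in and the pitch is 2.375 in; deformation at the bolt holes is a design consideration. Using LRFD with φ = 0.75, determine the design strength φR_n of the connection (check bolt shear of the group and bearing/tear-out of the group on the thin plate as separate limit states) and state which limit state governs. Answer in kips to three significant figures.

Bolt shear: A_b = π·0.625²/4 = 0.3068 in²; R_n = 68 × 0.3068 × 4 × 1 = 83.45 kips → 0.75 × 83.45 = 62.6 kips.
Bearing (1.2 l_c t F_u ≤ 2.4 d t F_u): upper limit = 2.4·0.625·0.3125·65 = 30.47 kips.
  Edge l_c = 1.5 − 0.6875/2 = 1.156 → r_n = 28.18 kips; interior l_c = 2.375 − 0.6875 = 1.688 → r_n = 30.47 kips.
  R_n,bearing = 2·28.18 + 2·30.47 = 117.3 kips → 0.75 × 117.3 = 88 kips.
Bolt shear governs: 62.6 kips.

62.6 kips (bolt shear governs)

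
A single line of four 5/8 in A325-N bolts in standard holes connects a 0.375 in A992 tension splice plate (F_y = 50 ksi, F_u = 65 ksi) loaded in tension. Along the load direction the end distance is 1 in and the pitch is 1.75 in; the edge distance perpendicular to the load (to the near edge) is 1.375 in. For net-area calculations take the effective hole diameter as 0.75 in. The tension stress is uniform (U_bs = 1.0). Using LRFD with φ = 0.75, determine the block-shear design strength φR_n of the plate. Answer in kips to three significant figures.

58 kips

Shear plane L_v = 1 + 3·1.75 = 6.25 in; A_gv = 6.25 × 0.375 = 2.344 in².
A_nv = (6.25 − 3.5·0.75) × 0.375 = 1.359 in².
A_nt = (1.375 − 0.5·0.75) × 0.375 = 0.375 in².
0.6 F_u A_nv = 53.02 kips; 0.6 F_y A_gv = 70.31 kips → shear rupture governs the shear term.
R_n = 53.02 + 1.0 × 65 × 0.375 = 77.39 kips.
Design strength φR_n = 0.75 × 77.39 = 58 kips.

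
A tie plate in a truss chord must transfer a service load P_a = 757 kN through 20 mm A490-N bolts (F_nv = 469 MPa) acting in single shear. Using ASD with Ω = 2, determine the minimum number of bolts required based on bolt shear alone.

11 bolts

A_b = π·20²/4 = 314.2 mm².
Per-bolt allowable strength R_n/Ω = 469 × 314.2 × 1 / 1000 / 2 = 73.67 kN.
n ≥ 757 / 73.67 = 10.28 → use 11 bolts.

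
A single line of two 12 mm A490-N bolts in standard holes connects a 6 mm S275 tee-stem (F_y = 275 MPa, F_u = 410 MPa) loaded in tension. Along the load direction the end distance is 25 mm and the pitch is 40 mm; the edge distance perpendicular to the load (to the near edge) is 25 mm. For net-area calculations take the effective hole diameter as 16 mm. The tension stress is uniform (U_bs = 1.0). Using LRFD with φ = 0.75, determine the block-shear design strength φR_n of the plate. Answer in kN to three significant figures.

76.8 kN

Shear plane L_v = 25 + 1·40 = 65 mm; A_gv = 65 × 6 = 390 mm².
A_nv = (65 − 1.5·16) × 6 = 246 mm².
A_nt = (25 − 0.5·16) × 6 = 102 mm².
0.6 F_u A_nv = 60.52 kN; 0.6 F_y A_gv = 64.35 kN → shear rupture governs the shear term.
R_n = 60.52 + 1.0 × 410 × 102 / 1000 = 102.3 kN.
Design strength φR_n = 0.75 × 102.3 = 76.8 kN.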